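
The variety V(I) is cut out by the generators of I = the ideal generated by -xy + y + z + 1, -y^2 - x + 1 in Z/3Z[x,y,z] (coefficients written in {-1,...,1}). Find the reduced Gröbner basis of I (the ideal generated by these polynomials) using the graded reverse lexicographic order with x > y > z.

Buchberger's algorithm terminates because the ascending chain of leading-term ideals stabilizes.

f_1 = -xy + y + z + 1, LT = xy.
f_2 = -y^2 - x + 1, LT = y^2.

S(f_1,f_2): lcm = xy^2. S = -x^2 - y^2 - yz + x - y.
  leading term x^2: no divisor's leading term divides it; move -x^2 to the remainder.
  leading term y^2: subtract (1)·f_2 from -y^2 - yz + x - y → -yz - x - y - 1
  leading term yz: no divisor's leading term divides it; move -yz to the remainder.
  leading term x: no divisor's leading term divides it; move -x to the remainder.
  leading term y: no divisor's leading term divides it; move -y to the remainder.
  leading term 1: no divisor's leading term divides it; move -1 to the remainder.
  remainder -x^2 - yz - x - y - 1 ≠ 0; add g_3 = -x^2 - yz - x - y - 1 to the basis.

The other S-polynomials (S(f_1,g_3), S(f_2,g_3)) all reduce to 0 modulo the current basis, so we have a Gröbner basis.

G = {x^2 + yz + x + y + 1, xy - y - z - 1, y^2 + x - 1}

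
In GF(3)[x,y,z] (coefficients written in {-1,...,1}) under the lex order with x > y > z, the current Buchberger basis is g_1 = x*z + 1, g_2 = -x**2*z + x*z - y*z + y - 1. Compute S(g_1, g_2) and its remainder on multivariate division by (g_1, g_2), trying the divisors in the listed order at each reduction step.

lcm(LM(g_1), LM(g_2)) = x**2*z.
S = (lcm/LT(g_1))·g_1 − (lcm/LT(g_2))·g_2 = x*z + x - y*z + y - 1.
Reduce S modulo (g_1, g_2) in that order:
  leading term x*z: subtract (1)·g_1 from x*z + x - y*z + y - 1 → x - y*z + y + 1
  leading term x: no divisor's leading term divides it; move x to the remainder.
  leading term y*z: no divisor's leading term divides it; move -y*z to the remainder.
  leading term y: no divisor's leading term divides it; move y to the remainder.
  leading term 1: no divisor's leading term divides it; move 1 to the remainder.
The remainder x - y*z + y + 1 is nonzero, so it would be added as the next basis element.

S(g_1, g_2) = x*z + x - y*z + y - 1; remainder on division = x - y*z + y + 1.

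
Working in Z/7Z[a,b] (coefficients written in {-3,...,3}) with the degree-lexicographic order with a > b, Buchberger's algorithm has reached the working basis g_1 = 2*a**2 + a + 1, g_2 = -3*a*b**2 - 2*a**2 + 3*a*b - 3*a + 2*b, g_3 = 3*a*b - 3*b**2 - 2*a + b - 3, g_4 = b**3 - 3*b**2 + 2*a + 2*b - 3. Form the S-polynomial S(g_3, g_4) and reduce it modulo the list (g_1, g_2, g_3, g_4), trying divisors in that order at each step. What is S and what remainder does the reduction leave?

lcm(LM(g_3), LM(g_4)) = a*b**3.
S = (lcm/LT(g_3))·g_3 − (lcm/LT(g_4))·g_4 = -b**4 - 2*b**3 - 2*a**2 - 2*a*b - b**2 + 3*a.
Reduce S modulo (g_1, g_2, g_3, g_4) in that order:
  leading term b**4: subtract (-b)·g_4 from -b**4 - 2*b**3 - 2*a**2 - 2*a*b - b**2 + 3*a → 2*b**3 - 2*a**2 + b**2 + 3*a - 3*b
  leading term b**3: subtract (2)·g_4 from 2*b**3 - 2*a**2 + b**2 + 3*a - 3*b → -2*a**2 - a - 1
  leading term a**2: subtract (-1)·g_1 from -2*a**2 - a - 1 → 0
The remainder is 0, so this S-polynomial contributes no new basis element.

S(g_3, g_4) = -b**4 - 2*b**3 - 2*a**2 - 2*a*b - b**2 + 3*a; remainder on division = 0.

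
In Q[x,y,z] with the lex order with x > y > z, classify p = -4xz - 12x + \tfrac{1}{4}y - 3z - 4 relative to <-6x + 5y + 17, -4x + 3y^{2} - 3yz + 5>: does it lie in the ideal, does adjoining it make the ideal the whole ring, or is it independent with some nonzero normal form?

First compute the reduced Gröbner basis of I by Buchberger's algorithm.
f_1 = -6x + 5y + 17, LT = x.
f_2 = -4x + 3y^{2} - 3yz + 5, LT = x.

S(f_1,f_2): lcm = x. S = \tfrac{3}{4}y^{2} - \tfrac{3}{4}yz - \tfrac{5}{6}y - \tfrac{19}{12}.
  leading term y^{2}: no divisor's leading term divides it; move \tfrac{3}{4}y^{2} to the remainder.
  leading term yz: no divisor's leading term divides it; move -\tfrac{3}{4}yz to the remainder.
  leading term y: no divisor's leading term divides it; move -\tfrac{5}{6}y to the remainder.
  leading term 1: no divisor's leading term divides it; move -\tfrac{19}{12} to the remainder.
  remainder \tfrac{3}{4}y^{2} - \tfrac{3}{4}yz - \tfrac{5}{6}y - \tfrac{19}{12} ≠ 0; add h_3 = \tfrac{3}{4}y^{2} - \tfrac{3}{4}yz - \tfrac{5}{6}y - \tfrac{19}{12} to the basis.

The other S-polynomials (S(f_1,h_3), S(f_2,h_3)) all reduce to 0 modulo the current basis, so we have a Gröbner basis.
Inter-reduce: drop elements whose leading term is divisible by another's, tail-reduce, and make monic.
Reduced Gröbner basis: {x - \tfrac{5}{6}y - \tfrac{17}{6}, y^{2} - yz - \tfrac{10}{9}y - \tfrac{19}{9}}.
Label its elements g_1 = x - \tfrac{5}{6}y - \tfrac{17}{6}, g_2 = y^{2} - yz - \tfrac{10}{9}y - \tfrac{19}{9}.

Reduce p = -4xz - 12x + \tfrac{1}{4}y - 3z - 4 modulo G:
  leading term xz: subtract (-4z)·g_1 from -4xz - 12x + \tfrac{1}{4}y - 3z - 4 → -12x - \tfrac{10}{3}yz + \tfrac{1}{4}y - \tfrac{43}{3}z - 4
  leading term x: subtract (-12)·g_1 from -12x - \tfrac{10}{3}yz + \tfrac{1}{4}y - \tfrac{43}{3}z - 4 → -\tfrac{10}{3}yz - \tfrac{39}{4}y - \tfrac{43}{3}z - 38
  leading term yz: no divisor's leading term divides it; move -\tfrac{10}{3}yz to the remainder.
  leading term y: no divisor's leading term divides it; move -\tfrac{39}{4}y to the remainder.
  leading term z: no divisor's leading term divides it; move -\tfrac{43}{3}z to the remainder.
  leading term 1: no divisor's leading term divides it; move -38 to the remainder.
  normal form = -\tfrac{10}{3}yz - \tfrac{39}{4}y - \tfrac{43}{3}z - 38.
The normal form is nonzero, so p ∉ I. Since p minus its normal form lies in I, I + (p) = I + (r) where r = -\tfrac{10}{3}yz - \tfrac{39}{4}y - \tfrac{43}{3}z - 38; decide whether this ideal is the whole ring.
Run Buchberger on G together with r (pairs among the g_i already reduce to 0 since G is a Gröbner basis):
g_1 = x - \tfrac{5}{6}y - \tfrac{17}{6}, LT = x.
g_2 = y^{2} - yz - \tfrac{10}{9}y - \tfrac{19}{9}, LT = y^{2}.
r = -\tfrac{10}{3}yz - \tfrac{39}{4}y - \tfrac{43}{3}z - 38, LT = yz.

S(g_2,r): lcm = y^{2}z. S = -\tfrac{117}{40}y^{2} - yz^{2} - \tfrac{487}{90}yz - \tfrac{57}{5}y - \tfrac{19}{9}z.
  leading term y^{2}: subtract (-\tfrac{117}{40})·g_2 from -\tfrac{117}{40}y^{2} - yz^{2} - \tfrac{487}{90}yz - \tfrac{57}{5}y - \tfrac{19}{9}z → -yz^{2} - \tfrac{3001}{360}yz - \tfrac{293}{20}y - \tfrac{19}{9}z - \tfrac{247}{40}
  leading term yz^{2}: subtract (\tfrac{3}{10}z)·r from -yz^{2} - \tfrac{3001}{360}yz - \tfrac{293}{20}y - \tfrac{19}{9}z - \tfrac{247}{40} → -\tfrac{487}{90}yz - \tfrac{293}{20}y + \tfrac{43}{10}z^{2} + \tfrac{418}{45}z - \tfrac{247}{40}
  leading term yz: subtract (\tfrac{487}{300})·r from -\tfrac{487}{90}yz - \tfrac{293}{20}y + \tfrac{43}{10}z^{2} + \tfrac{418}{45}z - \tfrac{247}{40} → \tfrac{471}{400}y + \tfrac{43}{10}z^{2} + \tfrac{9767}{300}z + \tfrac{33307}{600}
  leading term y: no divisor's leading term divides it; move \tfrac{471}{400}y to the remainder.
  leading term z^{2}: no divisor's leading term divides it; move \tfrac{43}{10}z^{2} to the remainder.
  leading term z: no divisor's leading term divides it; move \tfrac{9767}{300}z to the remainder.
  leading term 1: no divisor's leading term divides it; move \tfrac{33307}{600} to the remainder.
  remainder \tfrac{471}{400}y + \tfrac{43}{10}z^{2} + \tfrac{9767}{300}z + \tfrac{33307}{600} ≠ 0; add m_4 = \tfrac{471}{400}y + \tfrac{43}{10}z^{2} + \tfrac{9767}{300}z + \tfrac{33307}{600} to the basis.

S(r,m_4): lcm = yz. S = \tfrac{117}{40}y - \tfrac{1720}{471}z^{3} - \tfrac{39068}{1413}z^{2} - \tfrac{605381}{14130}z + \tfrac{57}{5}.
  leading term y: subtract (\tfrac{390}{157})·m_4 from \tfrac{117}{40}y - \tfrac{1720}{471}z^{3} - \tfrac{39068}{1413}z^{2} - \tfrac{605381}{14130}z + \tfrac{57}{5} → -\tfrac{1720}{471}z^{3} - \tfrac{54161}{1413}z^{2} - \tfrac{174812}{1413}z - \tfrac{79439}{628}
  leading term z^{3}: no divisor's leading term divides it; move -\tfrac{1720}{471}z^{3} to the remainder.
  leading term z^{2}: no divisor's leading term divides it; move -\tfrac{54161}{1413}z^{2} to the remainder.
  leading term z: no divisor's leading term divides it; move -\tfrac{174812}{1413}z to the remainder.
  leading term 1: no divisor's leading term divides it; move -\tfrac{79439}{628} to the remainder.
  remainder -\tfrac{1720}{471}z^{3} - \tfrac{54161}{1413}z^{2} - \tfrac{174812}{1413}z - \tfrac{79439}{628} ≠ 0; add m_5 = -\tfrac{1720}{471}z^{3} - \tfrac{54161}{1413}z^{2} - \tfrac{174812}{1413}z - \tfrac{79439}{628} to the basis.

The other S-polynomials (S(g_1,g_2), S(g_1,r), S(g_1,m_4), S(g_2,m_4), S(g_1,m_5), S(g_2,m_5), S(r,m_5), S(m_4,m_5)) all reduce to 0 modulo the current basis, so we have a Gröbner basis.
Inter-reduce: drop elements whose leading term is divisible by another's, tail-reduce, and make monic.
Reduced Gröbner basis: {x + \tfrac{4300}{1413}z^{2} + \tfrac{97670}{4239}z + \tfrac{309049}{8478}, y + \tfrac{1720}{471}z^{2} + \tfrac{39068}{1413}z + \tfrac{66614}{1413}, z^{3} + \tfrac{54161}{5160}z^{2} + \tfrac{43703}{1290}z + \tfrac{238317}{6880}}.
The reduced Gröbner basis of I + (p) is {x + \tfrac{4300}{1413}z^{2} + \tfrac{97670}{4239}z + \tfrac{309049}{8478}, y + \tfrac{1720}{471}z^{2} + \tfrac{39068}{1413}z + \tfrac{66614}{1413}, z^{3} + \tfrac{54161}{5160}z^{2} + \tfrac{43703}{1290}z + \tfrac{238317}{6880}} ≠ {1}, a proper ideal, so the enlarged system stays consistent: p is independent of I, with normal form -\tfrac{10}{3}yz - \tfrac{39}{4}y - \tfrac{43}{3}z - 38.

-4xz - 12x + \tfrac{1}{4}y - 3z - 4 is independent of I; its normal form modulo I is -\tfrac{10}{3}yz - \tfrac{39}{4}y - \tfrac{43}{3}z - 38.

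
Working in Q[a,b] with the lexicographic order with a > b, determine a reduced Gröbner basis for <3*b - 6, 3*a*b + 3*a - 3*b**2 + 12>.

f_1 = 3*b - 6, LT = b.
f_2 = 3*a*b + 3*a - 3*b**2 + 12, LT = a*b.

S(f_1,f_2): lcm = a*b. S = -3*a + b**2 - 4.
  leading term a: no divisor's leading term divides it; move -3*a to the remainder.
  leading term b**2: subtract (1/3*b)·f_1 from b**2 - 4 → 2*b - 4
  leading term b: subtract (2/3)·f_1 from 2*b - 4 → 0
  remainder -3*a ≠ 0; add g_3 = -3*a to the basis.

The other S-polynomials (S(f_1,g_3), S(f_2,g_3)) all reduce to 0 modulo the current basis, so we have a Gröbner basis.
Inter-reduce: drop elements whose leading term is divisible by another's, tail-reduce, and make monic.

G = {a, b - 2}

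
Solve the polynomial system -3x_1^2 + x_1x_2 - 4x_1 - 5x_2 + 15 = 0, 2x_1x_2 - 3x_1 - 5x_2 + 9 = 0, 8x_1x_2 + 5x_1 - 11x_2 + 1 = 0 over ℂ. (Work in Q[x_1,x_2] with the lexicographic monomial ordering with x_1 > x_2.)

{(1, 2)}

Compute a lex Gröbner basis by Buchberger's algorithm.
f_1 = -3x_1^2 + x_1x_2 - 4x_1 - 5x_2 + 15, LT = x_1^2.
f_2 = 2x_1x_2 - 3x_1 - 5x_2 + 9, LT = x_1x_2.
f_3 = 8x_1x_2 + 5x_1 - 11x_2 + 1, LT = x_1x_2.

S(f_1,f_2): lcm = x_1^2x_2. S = 3/2x_1^2 - 1/3x_1x_2^2 + 23/6x_1x_2 - 9/2x_1 + 5/3x_2^2 - 5x_2.
  leading term x_1^2: subtract (-1/2)·f_1 from 3/2x_1^2 - 1/3x_1x_2^2 + 23/6x_1x_2 - 9/2x_1 + 5/3x_2^2 - 5x_2 → -1/3x_1x_2^2 + 13/3x_1x_2 - 13/2x_1 + 5/3x_2^2 - 15/2x_2 + 15/2
  leading term x_1x_2^2: subtract (-1/6x_2)·f_2 from -1/3x_1x_2^2 + 13/3x_1x_2 - 13/2x_1 + 5/3x_2^2 - 15/2x_2 + 15/2 → 23/6x_1x_2 - 13/2x_1 + 5/6x_2^2 - 6x_2 + 15/2
  leading term x_1x_2: subtract (23/12)·f_2 from 23/6x_1x_2 - 13/2x_1 + 5/6x_2^2 - 6x_2 + 15/2 → -3/4x_1 + 5/6x_2^2 + 43/12x_2 - 39/4
  leading term x_1: no divisor's leading term divides it; move -3/4x_1 to the remainder.
  leading term x_2^2: no divisor's leading term divides it; move 5/6x_2^2 to the remainder.
  leading term x_2: no divisor's leading term divides it; move 43/12x_2 to the remainder.
  leading term 1: no divisor's leading term divides it; move -39/4 to the remainder.
  remainder -3/4x_1 + 5/6x_2^2 + 43/12x_2 - 39/4 ≠ 0; add h_4 = -3/4x_1 + 5/6x_2^2 + 43/12x_2 - 39/4 to the basis.

S(f_1,f_3): lcm = x_1^2x_2. S = -5/8x_1^2 - 1/3x_1x_2^2 + 65/24x_1x_2 - 1/8x_1 + 5/3x_2^2 - 5x_2.
  leading term x_1^2: subtract (5/24)·f_1 from -5/8x_1^2 - 1/3x_1x_2^2 + 65/24x_1x_2 - 1/8x_1 + 5/3x_2^2 - 5x_2 → -1/3x_1x_2^2 + 5/2x_1x_2 + 17/24x_1 + 5/3x_2^2 - 95/24x_2 - 25/8
  leading term x_1x_2^2: subtract (-1/6x_2)·f_2 from -1/3x_1x_2^2 + 5/2x_1x_2 + 17/24x_1 + 5/3x_2^2 - 95/24x_2 - 25/8 → 2x_1x_2 + 17/24x_1 + 5/6x_2^2 - 59/24x_2 - 25/8
  leading term x_1x_2: subtract (1)·f_2 from 2x_1x_2 + 17/24x_1 + 5/6x_2^2 - 59/24x_2 - 25/8 → 89/24x_1 + 5/6x_2^2 + 61/24x_2 - 97/8
  leading term x_1: subtract (-89/18)·h_4 from 89/24x_1 + 5/6x_2^2 + 61/24x_2 - 97/8 → 535/108x_2^2 + 547/27x_2 - 181/3
  leading term x_2^2: no divisor's leading term divides it; move 535/108x_2^2 to the remainder.
  leading term x_2: no divisor's leading term divides it; move 547/27x_2 to the remainder.
  leading term 1: no divisor's leading term divides it; move -181/3 to the remainder.
  remainder 535/108x_2^2 + 547/27x_2 - 181/3 ≠ 0; add h_5 = 535/108x_2^2 + 547/27x_2 - 181/3 to the basis.

S(f_2,f_3): lcm = x_1x_2. S = -17/8x_1 - 9/8x_2 + 35/8.
  leading term x_1: subtract (17/6)·h_4 from -17/8x_1 - 9/8x_2 + 35/8 → -85/36x_2^2 - 203/18x_2 + 32
  leading term x_2^2: subtract (-51/107)·h_5 from -85/36x_2^2 - 203/18x_2 + 32 → -347/214x_2 + 347/107
  leading term x_2: no divisor's leading term divides it; move -347/214x_2 to the remainder.
  leading term 1: no divisor's leading term divides it; move 347/107 to the remainder.
  remainder -347/214x_2 + 347/107 ≠ 0; add h_6 = -347/214x_2 + 347/107 to the basis.

The other S-polynomials (S(f_1,h_4), S(f_2,h_4), S(f_3,h_4), S(f_1,h_5), S(f_2,h_5), S(f_3,h_5), S(h_4,h_5), S(f_1,h_6), S(f_2,h_6), S(f_3,h_6), S(h_4,h_6), S(h_5,h_6)) all reduce to 0 modulo the current basis, so we have a Gröbner basis.
Inter-reduce: drop elements whose leading term is divisible by another's, tail-reduce, and make monic.
Reduced Gröbner basis: {x_1 - 1, x_2 - 2}.

Elimination: the polynomial x_2 - 2 lies in the elimination ideal for x_2, so x_2 ∈ {2}. For each such x_2, the remaining basis elements (now univariate) give the rest of the solution.
  x_2 = 2: the earlier basis element becomes x_1 - 1 = 0, giving x_1 = 1 — point (1, 2).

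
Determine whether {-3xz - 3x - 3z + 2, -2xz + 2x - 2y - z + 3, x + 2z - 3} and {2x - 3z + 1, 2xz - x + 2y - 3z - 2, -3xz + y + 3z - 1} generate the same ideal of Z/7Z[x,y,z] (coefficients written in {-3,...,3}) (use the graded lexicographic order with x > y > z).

No, the ideals differ.

Equality of ideals is decidable: compute both reduced Gröbner bases (unique for the ordering) and check whether they agree.
Buchberger on the first generating set:
f_1 = -3xz - 3x - 3z + 2, LT = xz.
f_2 = -2xz + 2x - 2y - z + 3, LT = xz.
f_3 = x + 2z - 3, LT = x.

S(f_1,f_2): lcm = xz. S = 2x - y - 3z + 2.
  leading term x: subtract (2)·f_3 from 2x - y - 3z + 2 → -y + 1
  leading term y: no divisor's leading term divides it; move -y to the remainder.
  leading term 1: no divisor's leading term divides it; move 1 to the remainder.
  remainder -y + 1 ≠ 0; add g_4 = -y + 1 to the basis.

S(f_1,f_3): lcm = xz. S = -2z^2 + x - 3z - 3.
  leading term z^2: no divisor's leading term divides it; move -2z^2 to the remainder.
  leading term x: subtract (1)·f_3 from x - 3z - 3 → 2z
  leading term z: no divisor's leading term divides it; move 2z to the remainder.
  remainder -2z^2 + 2z ≠ 0; add g_5 = -2z^2 + 2z to the basis.

S(f_2,f_3): lcm = xz. S = -2z^2 - x + y + 2.
  leading term z^2: subtract (1)·g_5 from -2z^2 - x + y + 2 → -x + y - 2z + 2
  leading term x: subtract (-1)·f_3 from -x + y - 2z + 2 → y - 1
  leading term y: subtract (-1)·g_4 from y - 1 → 0
  remainder 0.

S(f_1,g_4): leading monomials are coprime, so the S-polynomial reduces to 0 (Buchberger's first criterion).
S(f_2,g_4): leading monomials are coprime, so the S-polynomial reduces to 0 (Buchberger's first criterion).
S(f_3,g_4): leading monomials are coprime, so the S-polynomial reduces to 0 (Buchberger's first criterion).
S(f_1,g_5): lcm = xz^2. S = 2xz + z^2 - 3z.
  leading term xz: subtract (-3)·f_1 from 2xz + z^2 - 3z → z^2 - 2x + 2z - 1
  leading term z^2: subtract (3)·g_5 from z^2 - 2x + 2z - 1 → -2x + 3z - 1
  leading term x: subtract (-2)·f_3 from -2x + 3z - 1 → 0
  remainder 0.

S(f_2,g_5): lcm = xz^2. S = yz - 3z^2 + 2z.
  leading term yz: subtract (-z)·g_4 from yz - 3z^2 + 2z → -3z^2 + 3z
  leading term z^2: subtract (-2)·g_5 from -3z^2 + 3z → 0
  remainder 0.

S(f_3,g_5): leading monomials are coprime, so the S-polynomial reduces to 0 (Buchberger's first criterion).
S(g_4,g_5): leading monomials are coprime, so the S-polynomial reduces to 0 (Buchberger's first criterion).
Every S-polynomial of the final basis reduces to 0, so we have a Gröbner basis.
Inter-reduce: drop elements whose leading term is divisible by another's, tail-reduce, and make monic.
Reduced Gröbner basis: {z^2 - z, x + 2z - 3, y - 1}.

Buchberger on the second generating set:
h_1 = 2x - 3z + 1, LT = x.
h_2 = 2xz - x + 2y - 3z - 2, LT = xz.
h_3 = -3xz + y + 3z - 1, LT = xz.

S(h_1,h_2): lcm = xz. S = 2z^2 - 3x - y + 2z + 1.
  leading term z^2: no divisor's leading term divides it; move 2z^2 to the remainder.
  leading term x: subtract (2)·h_1 from -3x - y + 2z + 1 → -y + z - 1
  leading term y: no divisor's leading term divides it; move -y to the remainder.
  leading term z: no divisor's leading term divides it; move z to the remainder.
  leading term 1: no divisor's leading term divides it; move -1 to the remainder.
  remainder 2z^2 - y + z - 1 ≠ 0; add k_4 = 2z^2 - y + z - 1 to the basis.

S(h_1,h_3): lcm = xz. S = 2z^2 - 2y - 2z + 2.
  leading term z^2: subtract (1)·k_4 from 2z^2 - 2y - 2z + 2 → -y - 3z + 3
  leading term y: no divisor's leading term divides it; move -y to the remainder.
  leading term z: no divisor's leading term divides it; move -3z to the remainder.
  leading term 1: no divisor's leading term divides it; move 3 to the remainder.
  remainder -y - 3z + 3 ≠ 0; add k_5 = -y - 3z + 3 to the basis.

S(h_2,h_3): lcm = xz. S = 3x - y + 3z + 1.
  leading term x: subtract (-2)·h_1 from 3x - y + 3z + 1 → -y - 3z + 3
  leading term y: subtract (1)·k_5 from -y - 3z + 3 → 0
  remainder 0.

S(h_1,k_4): leading monomials are coprime, so the S-polynomial reduces to 0 (Buchberger's first criterion).
S(h_2,k_4): lcm = xz^2. S = -3xy - xz + yz + 2z^2 - 3x - z.
  leading term xy: subtract (2y)·h_1 from -3xy - xz + yz + 2z^2 - 3x - z → -xz + 2z^2 - 3x - 2y - z
  leading term xz: subtract (3z)·h_1 from -xz + 2z^2 - 3x - 2y - z → -3z^2 - 3x - 2y + 3z
  leading term z^2: subtract (2)·k_4 from -3z^2 - 3x - 2y + 3z → -3x + z + 2
  leading term x: subtract (2)·h_1 from -3x + z + 2 → 0
  remainder 0.

S(h_3,k_4): lcm = xz^2. S = -3xy + 3xz + 2yz - z^2 - 3x - 2z.
  leading term xy: subtract (2y)·h_1 from -3xy + 3xz + 2yz - z^2 - 3x - 2z → 3xz + yz - z^2 - 3x - 2y - 2z
  leading term xz: subtract (-2z)·h_1 from 3xz + yz - z^2 - 3x - 2y - 2z → yz - 3x - 2y
  leading term yz: subtract (-z)·k_5 from yz - 3x - 2y → -3z^2 - 3x - 2y + 3z
  leading term z^2: subtract (2)·k_4 from -3z^2 - 3x - 2y + 3z → -3x + z + 2
  leading term x: subtract (2)·h_1 from -3x + z + 2 → 0
  remainder 0.

S(h_1,k_5): leading monomials are coprime, so the S-polynomial reduces to 0 (Buchberger's first criterion).
S(h_2,k_5): leading monomials are coprime, so the S-polynomial reduces to 0 (Buchberger's first criterion).
S(h_3,k_5): leading monomials are coprime, so the S-polynomial reduces to 0 (Buchberger's first criterion).
S(k_4,k_5): leading monomials are coprime, so the S-polynomial reduces to 0 (Buchberger's first criterion).
Every S-polynomial of the final basis reduces to 0, so we have a Gröbner basis.
Inter-reduce: drop elements whose leading term is divisible by another's, tail-reduce, and make monic.
Reduced Gröbner basis: {z^2 + 2z - 2, x + 2z - 3, y + 3z - 3}.

The bases are distinct; the ideals are different.
The same test decides containment: I ⊆ J iff every generator of I reduces to 0 modulo a Gröbner basis of J.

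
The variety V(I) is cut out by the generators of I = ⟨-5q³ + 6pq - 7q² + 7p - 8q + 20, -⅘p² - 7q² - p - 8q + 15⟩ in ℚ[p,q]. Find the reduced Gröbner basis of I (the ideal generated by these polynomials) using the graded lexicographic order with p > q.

f_1 = -5q³ + 6pq - 7q² + 7p - 8q + 20, LT = q³.
f_2 = -⅘p² - 7q² - p - 8q + 15, LT = p².

The S-polynomials (S(f_1,f_2)) all reduce to 0 modulo the current basis, so we have a Gröbner basis.

G = {q³ - 6/5pq + 7/5q² - 7/5p + 8/5q - 4, p² + 35/4q² + 5/4p + 10q - 75/4}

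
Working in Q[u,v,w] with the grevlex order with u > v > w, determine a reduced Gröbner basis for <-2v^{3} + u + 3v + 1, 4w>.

f_1 = -2v^{3} + u + 3v + 1, LT = v^{3}.
f_2 = 4w, LT = w.

The S-polynomials (S(f_1,f_2)) all reduce to 0 modulo the current basis, so we have a Gröbner basis.

G = {v^{3} - \tfrac{1}{2}u - \tfrac{3}{2}v - \tfrac{1}{2}, w}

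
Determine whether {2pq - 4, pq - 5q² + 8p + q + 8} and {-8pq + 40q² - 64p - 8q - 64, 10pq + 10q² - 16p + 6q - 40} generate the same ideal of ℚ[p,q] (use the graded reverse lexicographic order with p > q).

Since reduced Gröbner bases are canonical representatives of ideals under a given ordering, it suffices to compute and compare them.
Buchberger on the first generating set:
f_1 = 2pq - 4, LT = pq.
f_2 = pq - 5q² + 8p + q + 8, LT = pq.

S(f_1,f_2): lcm = pq. S = 5q² - 8p - q - 10.
  reduce S modulo (f_1, f_2):
  remainder 5q² - 8p - q - 10 ≠ 0; add g_3 = 5q² - 8p - q - 10 to the basis.

S(f_1,g_3): lcm = pq². S = 8/5p² + ⅕pq + 2p - 2q.
  reduce S modulo (f_1, f_2, g_3):
  remainder 8/5p² + 2p - 2q + ⅖ ≠ 0; add g_4 = 8/5p² + 2p - 2q + ⅖ to the basis.

The other S-polynomials (S(f_2,g_3), S(f_1,g_4), S(f_2,g_4), S(g_3,g_4)) all reduce to 0 modulo the current basis, so we have a Gröbner basis.
Inter-reduce: drop elements whose leading term is divisible by another's, tail-reduce, and make monic.
Reduced Gröbner basis: {p² + 5/4p - 5/4q + ¼, pq - 2, q² - 8/5p - ⅕q - 2}.

Buchberger on the second generating set:
h_1 = -8pq + 40q² - 64p - 8q - 64, LT = pq.
h_2 = 10pq + 10q² - 16p + 6q - 40, LT = pq.

S(h_1,h_2): lcm = pq. S = -6q² + 48/5p + ⅖q + 12.
  reduce S modulo (h_1, h_2):
  remainder -6q² + 48/5p + ⅖q + 12 ≠ 0; add k_3 = -6q² + 48/5p + ⅖q + 12 to the basis.

S(h_1,k_3): lcm = pq². S = -5q³ + 8/5p² + 121/15pq + q² + 2p + 8q.
  reduce S modulo (h_1, h_2, k_3):
  remainder 8/5p² + 46/15p - 2q + 22/15 ≠ 0; add k_4 = 8/5p² + 46/15p - 2q + 22/15 to the basis.

The other S-polynomials (S(h_2,k_3), S(h_1,k_4), S(h_2,k_4), S(k_3,k_4)) all reduce to 0 modulo the current basis, so we have a Gröbner basis.
Inter-reduce: drop elements whose leading term is divisible by another's, tail-reduce, and make monic.
Reduced Gröbner basis: {p² + 23/12p - 5/4q + 11/12, pq + ⅔q - 2, q² - 8/5p - 1/15q - 2}.

These differ, so the ideals are not equal.

No, the ideals differ.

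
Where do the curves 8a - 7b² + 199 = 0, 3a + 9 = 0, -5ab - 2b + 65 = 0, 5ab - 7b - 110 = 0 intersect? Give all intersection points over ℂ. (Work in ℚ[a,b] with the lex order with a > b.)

{(-3, -5)}

Compute a lex Gröbner basis by Buchberger's algorithm.
f_1 = 8a - 7b² + 199, LT = a.
f_2 = 3a + 9, LT = a.
f_3 = -5ab - 2b + 65, LT = ab.
f_4 = 5ab - 7b - 110, LT = ab.

S(f_1,f_2): lcm = a. S = -⅞b² + 175/8.
  reduce S modulo (f_1, f_2, f_3, f_4):
  remainder -⅞b² + 175/8 ≠ 0; add h_5 = -⅞b² + 175/8 to the basis.

S(f_1,f_3): lcm = ab. S = -⅞b³ + 979/40b + 13.
  reduce S modulo (f_1, f_2, f_3, f_4, h_5):
  remainder 13/5b + 13 ≠ 0; add h_6 = 13/5b + 13 to the basis.

The other S-polynomials (S(f_1,f_4), S(f_2,f_3), S(f_2,f_4), S(f_3,f_4), S(f_1,h_5), S(f_2,h_5), S(f_3,h_5), S(f_4,h_5), S(f_1,h_6), S(f_2,h_6), S(f_3,h_6), S(f_4,h_6), S(h_5,h_6)) all reduce to 0 modulo the current basis, so we have a Gröbner basis.
Inter-reduce: drop elements whose leading term is divisible by another's, tail-reduce, and make monic.
Reduced Gröbner basis: {a + 3, b + 5}.

Since the basis is lex-ordered, b + 5 is univariate in b. Its roots are {-5}. Back-substituting each root into the other basis elements fixes the other coordinates.
  b = -5: the earlier basis element becomes a + 3 = 0, giving a = -3 — point (-3, -5).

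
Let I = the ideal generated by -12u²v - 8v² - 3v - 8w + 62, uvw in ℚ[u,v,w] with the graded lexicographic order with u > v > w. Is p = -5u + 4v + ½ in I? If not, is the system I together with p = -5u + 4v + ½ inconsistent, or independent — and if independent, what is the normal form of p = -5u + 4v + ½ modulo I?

-5u + 4v + ½ is independent of I; its normal form modulo I is -5u + 4v + ½.

First compute the reduced Gröbner basis of I by Buchberger's algorithm.
f_1 = -12u²v - 8v² - 3v - 8w + 62, LT = u²v.
f_2 = uvw, LT = uvw.

S(f_1,f_2): lcm = u²vw. S = ⅔v²w + ¼vw + ⅔w² - 31/6w.
  reduce S modulo (f_1, f_2):
  remainder ⅔v²w + ¼vw + ⅔w² - 31/6w ≠ 0; add h_3 = ⅔v²w + ¼vw + ⅔w² - 31/6w to the basis.

S(f_1,h_3): lcm = u²v²w. S = -⅜u²vw - u²w² + ⅔v³w + 31/4u²w + ¼v²w + ⅔vw² - 31/6vw.
  reduce S modulo (f_1, f_2, h_3):
  remainder -u²w² + 31/4u²w ≠ 0; add h_4 = -u²w² + 31/4u²w to the basis.

S(f_2,h_3): lcm = uv²w. S = -⅜uvw - uw² + 31/4uw.
  reduce S modulo (f_1, f_2, h_3, h_4):
  remainder -uw² + 31/4uw ≠ 0; add h_5 = -uw² + 31/4uw to the basis.

The other S-polynomials (S(f_1,h_4), S(f_2,h_4), S(h_3,h_4), S(f_1,h_5), S(f_2,h_5), S(h_3,h_5), S(h_4,h_5)) all reduce to 0 modulo the current basis, so we have a Gröbner basis.
Inter-reduce: drop elements whose leading term is divisible by another's, tail-reduce, and make monic.
Reduced Gröbner basis: {u²v + ⅔v² + ¼v + ⅔w - 31/6, uvw, uw² - 31/4uw, v²w + ⅜vw + w² - 31/4w}.
Label its elements g_1 = u²v + ⅔v² + ¼v + ⅔w - 31/6, g_2 = uvw, g_3 = uw² - 31/4uw, g_4 = v²w + ⅜vw + w² - 31/4w.

Reduce p = -5u + 4v + ½ modulo G:
  leading term u: no divisor's leading term divides it; move -5u to the remainder.
  leading term v: no divisor's leading term divides it; move 4v to the remainder.
  leading term 1: no divisor's leading term divides it; move ½ to the remainder.
  normal form = -5u + 4v + ½.
The normal form is nonzero, so p ∉ I. Since p minus its normal form lies in I, I + (p) = I + (r) where r = -5u + 4v + ½; decide whether this ideal is the whole ring.
Run Buchberger on G together with r (pairs among the g_i already reduce to 0 since G is a Gröbner basis):
g_1 = u²v + ⅔v² + ¼v + ⅔w - 31/6, LT = u²v.
g_2 = uvw, LT = uvw.
g_3 = uw² - 31/4uw, LT = uw².
g_4 = v²w + ⅜vw + w² - 31/4w, LT = v²w.
r = -5u + 4v + ½, LT = u.

S(g_1,r): lcm = u²v. S = ⅘uv² + 1/10uv + ⅔v² + ¼v + ⅔w - 31/6.
  reduce S modulo (g_1, g_2, g_3, g_4, r):
  remainder 16/25v³ + 62/75v² + 13/50v + ⅔w - 31/6 ≠ 0; add m_6 = 16/25v³ + 62/75v² + 13/50v + ⅔w - 31/6 to the basis.

S(g_2,r): lcm = uvw. S = ⅘v²w + 1/10vw.
  reduce S modulo (g_1, g_2, g_3, g_4, r, m_6):
  remainder -⅕vw - ⅘w² + 31/5w ≠ 0; add m_7 = -⅕vw - ⅘w² + 31/5w to the basis.

S(g_3,r): lcm = uw². S = ⅘vw² - 31/4uw + 1/10w².
  reduce S modulo (g_1, g_2, g_3, g_4, r, m_6, m_7):
  remainder -16/5w³ + 497/10w² - 7719/40w ≠ 0; add m_8 = -16/5w³ + 497/10w² - 7719/40w to the basis.

The other S-polynomials (S(g_1,g_2), S(g_1,g_3), S(g_1,g_4), S(g_2,g_3), S(g_2,g_4), S(g_3,g_4), S(g_4,r), S(g_1,m_6), S(g_2,m_6), S(g_3,m_6), S(g_4,m_6), S(r,m_6), S(g_1,m_7), S(g_2,m_7), S(g_3,m_7), S(g_4,m_7), S(r,m_7), S(m_6,m_7), S(g_1,m_8), S(g_2,m_8), S(g_3,m_8), S(g_4,m_8), S(r,m_8), S(m_6,m_8), S(m_7,m_8)) all reduce to 0 modulo the current basis, so we have a Gröbner basis.
Inter-reduce: drop elements whose leading term is divisible by another's, tail-reduce, and make monic.
Reduced Gröbner basis: {v³ + 31/24v² + 13/32v + 25/24w - 775/96, w³ - 497/32w² + 7719/128w, vw + 4w² - 31w, u - ⅘v - 1/10}.
The reduced Gröbner basis of I + (p) is {v³ + 31/24v² + 13/32v + 25/24w - 775/96, w³ - 497/32w² + 7719/128w, vw + 4w² - 31w, u - ⅘v - 1/10} ≠ {1}, a proper ideal, so the enlarged system stays consistent: p is independent of I, with normal form -5u + 4v + ½.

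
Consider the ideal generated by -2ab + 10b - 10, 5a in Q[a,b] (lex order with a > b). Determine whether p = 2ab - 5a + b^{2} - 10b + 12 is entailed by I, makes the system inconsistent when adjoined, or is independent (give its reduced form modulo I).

First compute the reduced Gröbner basis of I by Buchberger's algorithm.
f_1 = -2ab + 10b - 10, LT = ab.
f_2 = 5a, LT = a.

S(f_1,f_2): lcm = ab. S = -5b + 5.
  leading term b: no divisor's leading term divides it; move -5b to the remainder.
  leading term 1: no divisor's leading term divides it; move 5 to the remainder.
  remainder -5b + 5 ≠ 0; add h_3 = -5b + 5 to the basis.

The other S-polynomials (S(f_1,h_3), S(f_2,h_3)) all reduce to 0 modulo the current basis, so we have a Gröbner basis.
Inter-reduce: drop elements whose leading term is divisible by another's, tail-reduce, and make monic.
Reduced Gröbner basis: {a, b - 1}.
Label its elements g_1 = a, g_2 = b - 1.

Reduce p = 2ab - 5a + b^{2} - 10b + 12 modulo G:
  leading term ab: subtract (2b)·g_1 from 2ab - 5a + b^{2} - 10b + 12 → -5a + b^{2} - 10b + 12
  leading term a: subtract (-5)·g_1 from -5a + b^{2} - 10b + 12 → b^{2} - 10b + 12
  leading term b^{2}: subtract (b)·g_2 from b^{2} - 10b + 12 → -9b + 12
  leading term b: subtract (-9)·g_2 from -9b + 12 → 3
  leading term 1: no divisor's leading term divides it; move 3 to the remainder.
  normal form = 3.
The normal form is nonzero, so p ∉ I. Since p minus its normal form lies in I, I + (p) = I + (r) where r = 3; decide whether this ideal is the whole ring.
Here r = 3 is a nonzero constant, hence a unit: 1 ∈ I + (p), the Gröbner basis of I + (p) is {1}, and the enlarged system has no common solution — adjoining p is inconsistent.

Adjoining 2ab - 5a + b^{2} - 10b + 12 makes the ideal the whole ring: the system is inconsistent.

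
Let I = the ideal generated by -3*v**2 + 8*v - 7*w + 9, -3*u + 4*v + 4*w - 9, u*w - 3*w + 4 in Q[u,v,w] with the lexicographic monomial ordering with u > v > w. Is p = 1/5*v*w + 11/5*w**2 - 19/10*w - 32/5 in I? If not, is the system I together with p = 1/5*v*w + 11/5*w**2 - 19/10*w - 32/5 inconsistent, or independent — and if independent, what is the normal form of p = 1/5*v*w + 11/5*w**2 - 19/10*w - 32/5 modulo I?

First compute the reduced Gröbner basis of I by Buchberger's algorithm.
f_1 = -3*v**2 + 8*v - 7*w + 9, LT = v**2.
f_2 = -3*u + 4*v + 4*w - 9, LT = u.
f_3 = u*w - 3*w + 4, LT = u*w.

S(f_2,f_3): lcm = u*w. S = -4/3*v*w - 4/3*w**2 + 6*w - 4.
  reduce S modulo (f_1, f_2, f_3):
  remainder -4/3*v*w - 4/3*w**2 + 6*w - 4 ≠ 0; add h_4 = -4/3*v*w - 4/3*w**2 + 6*w - 4 to the basis.

S(f_1,h_4): lcm = v**2*w. S = -v*w**2 + 11/6*v*w - 3*v + 7/3*w**2 - 3*w.
  reduce S modulo (f_1, f_2, f_3, h_4):
  remainder -3*v + w**3 - 4*w**2 + 33/4*w - 11/2 ≠ 0; add h_5 = -3*v + w**3 - 4*w**2 + 33/4*w - 11/2 to the basis.

S(f_1,h_5): lcm = v**2. S = 1/3*v*w**3 - 4/3*v*w**2 + 11/4*v*w - 9/2*v + 7/3*w - 3.
  reduce S modulo (f_1, f_2, f_3, h_4, h_5):
  remainder -1/3*w**4 + 4/3*w**3 - 15/4*w**2 + 19/3*w - 3 ≠ 0; add h_6 = -1/3*w**4 + 4/3*w**3 - 15/4*w**2 + 19/3*w - 3 to the basis.

The other S-polynomials (S(f_1,f_2), S(f_1,f_3), S(f_2,h_4), S(f_3,h_4), S(f_2,h_5), S(f_3,h_5), S(h_4,h_5), S(f_1,h_6), S(f_2,h_6), S(f_3,h_6), S(h_4,h_6), S(h_5,h_6)) all reduce to 0 modulo the current basis, so we have a Gröbner basis.
Inter-reduce: drop elements whose leading term is divisible by another's, tail-reduce, and make monic.
Reduced Gröbner basis: {u - 4/9*w**3 + 16/9*w**2 - 5*w + 49/9, v - 1/3*w**3 + 4/3*w**2 - 11/4*w + 11/6, w**4 - 4*w**3 + 45/4*w**2 - 19*w + 9}.
Label its elements g_1 = u - 4/9*w**3 + 16/9*w**2 - 5*w + 49/9, g_2 = v - 1/3*w**3 + 4/3*w**2 - 11/4*w + 11/6, g_3 = w**4 - 4*w**3 + 45/4*w**2 - 19*w + 9.

Reduce p = 1/5*v*w + 11/5*w**2 - 19/10*w - 32/5 modulo G:
  leading term v*w: subtract (1/5*w)·g_2 from 1/5*v*w + 11/5*w**2 - 19/10*w - 32/5 → 1/15*w**4 - 4/15*w**3 + 11/4*w**2 - 34/15*w - 32/5
  leading term w**4: subtract (1/15)·g_3 from 1/15*w**4 - 4/15*w**3 + 11/4*w**2 - 34/15*w - 32/5 → 2*w**2 - w - 7
  leading term w**2: no divisor's leading term divides it; move 2*w**2 to the remainder.
  leading term w: no divisor's leading term divides it; move -w to the remainder.
  leading term 1: no divisor's leading term divides it; move -7 to the remainder.
  normal form = 2*w**2 - w - 7.
The normal form is nonzero, so p ∉ I. Since p minus its normal form lies in I, I + (p) = I + (r) where r = 2*w**2 - w - 7; decide whether this ideal is the whole ring.
Run Buchberger on G together with r (pairs among the g_i already reduce to 0 since G is a Gröbner basis):
g_1 = u - 4/9*w**3 + 16/9*w**2 - 5*w + 49/9, LT = u.
g_2 = v - 1/3*w**3 + 4/3*w**2 - 11/4*w + 11/6, LT = v.
g_3 = w**4 - 4*w**3 + 45/4*w**2 - 19*w + 9, LT = w**4.
r = 2*w**2 - w - 7, LT = w**2.

S(g_3,r): lcm = w**4. S = -7/2*w**3 + 59/4*w**2 - 19*w + 9.
  reduce S modulo (g_1, g_2, g_3, r):
  remainder -99/4*w + 109/2 ≠ 0; add m_5 = -99/4*w + 109/2 to the basis.

S(g_3,m_5): lcm = w**4. S = -178/99*w**3 + 45/4*w**2 - 19*w + 9.
  reduce S modulo (g_1, g_2, g_3, r, m_5):
  remainder 24295/26136 ≠ 0; add m_6 = 24295/26136 to the basis.

The other S-polynomials (S(g_1,g_2), S(g_1,g_3), S(g_1,r), S(g_2,g_3), S(g_2,r), S(g_1,m_5), S(g_2,m_5), S(r,m_5), S(g_1,m_6), S(g_2,m_6), S(g_3,m_6), S(r,m_6), S(m_5,m_6)) all reduce to 0 modulo the current basis, so we have a Gröbner basis.
Inter-reduce: drop elements whose leading term is divisible by another's, tail-reduce, and make monic.
Reduced Gröbner basis: {1}.
The reduced Gröbner basis of I + (p) is {1}: the ideal is the whole ring, so the enlarged system has no common solution — adjoining p is inconsistent.

Adjoining 1/5*v*w + 11/5*w**2 - 19/10*w - 32/5 makes the ideal the whole ring: the system is inconsistent.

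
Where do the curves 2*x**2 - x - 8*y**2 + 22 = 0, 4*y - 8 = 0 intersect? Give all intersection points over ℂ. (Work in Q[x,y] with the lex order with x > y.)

{(-2, 2), (5/2, 2)}

Compute a lex Gröbner basis by Buchberger's algorithm.
f_1 = 2*x**2 - x - 8*y**2 + 22, LT = x**2.
f_2 = 4*y - 8, LT = y.

S(f_1,f_2): leading monomials are coprime, so the S-polynomial reduces to 0 (Buchberger's first criterion).
Every S-polynomial of the final basis reduces to 0, so we have a Gröbner basis.
Inter-reduce: drop elements whose leading term is divisible by another's, tail-reduce, and make monic.
Reduced Gröbner basis: {x**2 - 1/2*x - 5, y - 2}.

The lex basis is triangular: the last element involves only y. Solving y - 2 = 0 gives y ∈ {2}; substituting each value into the earlier elements determines the remaining variables.
  y = 2: the earlier basis element becomes x**2 - 1/2*x - 5 = 0, giving x = -2, 5/2 — points (-2, 2), (5/2, 2).
Substituting each solution back into the original system confirms all equations vanish.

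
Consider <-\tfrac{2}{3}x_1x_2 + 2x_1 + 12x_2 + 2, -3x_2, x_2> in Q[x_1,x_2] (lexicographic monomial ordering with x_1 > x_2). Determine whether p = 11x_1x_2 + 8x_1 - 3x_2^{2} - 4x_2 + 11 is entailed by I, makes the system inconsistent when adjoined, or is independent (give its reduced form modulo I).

First compute the reduced Gröbner basis of I by Buchberger's algorithm.
f_1 = -\tfrac{2}{3}x_1x_2 + 2x_1 + 12x_2 + 2, LT = x_1x_2.
f_2 = -3x_2, LT = x_2.
f_3 = x_2, LT = x_2.

S(f_1,f_2): lcm = x_1x_2. S = -3x_1 - 18x_2 - 3.
  reduce S modulo (f_1, f_2, f_3):
  remainder -3x_1 - 3 ≠ 0; add h_4 = -3x_1 - 3 to the basis.

The other S-polynomials (S(f_1,f_3), S(f_2,f_3), S(f_1,h_4), S(f_2,h_4), S(f_3,h_4)) all reduce to 0 modulo the current basis, so we have a Gröbner basis.
Inter-reduce: drop elements whose leading term is divisible by another's, tail-reduce, and make monic.
Reduced Gröbner basis: {x_1 + 1, x_2}.
Label its elements g_1 = x_1 + 1, g_2 = x_2.

Reduce p = 11x_1x_2 + 8x_1 - 3x_2^{2} - 4x_2 + 11 modulo G:
  leading term x_1x_2: subtract (11x_2)·g_1 from 11x_1x_2 + 8x_1 - 3x_2^{2} - 4x_2 + 11 → 8x_1 - 3x_2^{2} - 15x_2 + 11
  leading term x_1: subtract (8)·g_1 from 8x_1 - 3x_2^{2} - 15x_2 + 11 → -3x_2^{2} - 15x_2 + 3
  leading term x_2^{2}: subtract (-3x_2)·g_2 from -3x_2^{2} - 15x_2 + 3 → -15x_2 + 3
  leading term x_2: subtract (-15)·g_2 from -15x_2 + 3 → 3
  leading term 1: no divisor's leading term divides it; move 3 to the remainder.
  normal form = 3.
The normal form is nonzero, so p ∉ I. Since p minus its normal form lies in I, I + (p) = I + (r) where r = 3; decide whether this ideal is the whole ring.
Here r = 3 is a nonzero constant, hence a unit: 1 ∈ I + (p), the Gröbner basis of I + (p) is {1}, and the enlarged system has no common solution — adjoining p is inconsistent.

Adjoining 11x_1x_2 + 8x_1 - 3x_2^{2} - 4x_2 + 11 makes the ideal the whole ring: the system is inconsistent.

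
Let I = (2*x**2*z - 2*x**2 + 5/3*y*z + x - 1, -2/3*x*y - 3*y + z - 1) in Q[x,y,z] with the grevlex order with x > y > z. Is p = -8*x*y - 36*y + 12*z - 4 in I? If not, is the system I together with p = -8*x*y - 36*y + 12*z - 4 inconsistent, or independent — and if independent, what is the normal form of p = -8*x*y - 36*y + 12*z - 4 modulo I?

Adjoining -8*x*y - 36*y + 12*z - 4 makes the ideal the whole ring: the system is inconsistent.

First compute the reduced Gröbner basis of I by Buchberger's algorithm.
f_1 = 2*x**2*z - 2*x**2 + 5/3*y*z + x - 1, LT = x**2*z.
f_2 = -2/3*x*y - 3*y + z - 1, LT = x*y.

S(f_1,f_2): lcm = x**2*y*z. S = -x**2*y - 9/2*x*y*z + 5/6*y**2*z + 3/2*x*z**2 + 1/2*x*y - 3/2*x*z - 1/2*y.
  reduce S modulo (f_1, f_2):
  remainder 5/6*y**2*z + 3/2*x*z**2 - 3*x*z + 81/4*y*z - 27/4*z**2 + 3/2*x - 23*y + 57/4*z - 15/2 ≠ 0; add h_3 = 5/6*y**2*z + 3/2*x*z**2 - 3*x*z + 81/4*y*z - 27/4*z**2 + 3/2*x - 23*y + 57/4*z - 15/2 to the basis.

The other S-polynomials (S(f_1,h_3), S(f_2,h_3)) all reduce to 0 modulo the current basis, so we have a Gröbner basis.
Inter-reduce: drop elements whose leading term is divisible by another's, tail-reduce, and make monic.
Reduced Gröbner basis: {x**2*z - x**2 + 5/6*y*z + 1/2*x - 1/2, y**2*z + 9/5*x*z**2 - 18/5*x*z + 243/10*y*z - 81/10*z**2 + 9/5*x - 138/5*y + 171/10*z - 9, x*y + 9/2*y - 3/2*z + 3/2}.
Label its elements g_1 = x**2*z - x**2 + 5/6*y*z + 1/2*x - 1/2, g_2 = y**2*z + 9/5*x*z**2 - 18/5*x*z + 243/10*y*z - 81/10*z**2 + 9/5*x - 138/5*y + 171/10*z - 9, g_3 = x*y + 9/2*y - 3/2*z + 3/2.

Reduce p = -8*x*y - 36*y + 12*z - 4 modulo G:
  leading term x*y: subtract (-8)·g_3 from -8*x*y - 36*y + 12*z - 4 → 8
  leading term 1: no divisor's leading term divides it; move 8 to the remainder.
  normal form = 8.
The normal form is nonzero, so p ∉ I. Since p minus its normal form lies in I, I + (p) = I + (r) where r = 8; decide whether this ideal is the whole ring.
Here r = 8 is a nonzero constant, hence a unit: 1 ∈ I + (p), the Gröbner basis of I + (p) is {1}, and the enlarged system has no common solution — adjoining p is inconsistent.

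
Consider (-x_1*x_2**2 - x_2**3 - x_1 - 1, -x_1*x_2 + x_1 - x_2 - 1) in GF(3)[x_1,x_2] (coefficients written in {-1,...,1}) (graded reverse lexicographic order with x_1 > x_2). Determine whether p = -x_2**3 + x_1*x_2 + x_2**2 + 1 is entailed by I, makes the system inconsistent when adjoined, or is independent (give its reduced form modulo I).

-x_2**3 + x_1*x_2 + x_2**2 + 1 lies in I (it reduces to 0).

First compute the reduced Gröbner basis of I by Buchberger's algorithm.
f_1 = -x_1*x_2**2 - x_2**3 - x_1 - 1, LT = x_1*x_2**2.
f_2 = -x_1*x_2 + x_1 - x_2 - 1, LT = x_1*x_2.

S(f_1,f_2): lcm = x_1*x_2**2. S = x_2**3 + x_1*x_2 - x_2**2 + x_1 - x_2 + 1.
  leading term x_2**3: no divisor's leading term divides it; move x_2**3 to the remainder.
  leading term x_1*x_2: subtract (-1)·f_2 from x_1*x_2 - x_2**2 + x_1 - x_2 + 1 → -x_2**2 - x_1 + x_2
  leading term x_2**2: no divisor's leading term divides it; move -x_2**2 to the remainder.
  leading term x_1: no divisor's leading term divides it; move -x_1 to the remainder.
  leading term x_2: no divisor's leading term divides it; move x_2 to the remainder.
  remainder x_2**3 - x_2**2 - x_1 + x_2 ≠ 0; add h_3 = x_2**3 - x_2**2 - x_1 + x_2 to the basis.

S(f_1,h_3): lcm = x_1*x_2**3. S = x_2**4 + x_1*x_2**2 + x_1**2 + x_2.
  leading term x_2**4: subtract (x_2)·h_3 from x_2**4 + x_1*x_2**2 + x_1**2 + x_2 → x_1*x_2**2 + x_2**3 + x_1**2 + x_1*x_2 - x_2**2 + x_2
  leading term x_1*x_2**2: subtract (-1)·f_1 from x_1*x_2**2 + x_2**3 + x_1**2 + x_1*x_2 - x_2**2 + x_2 → x_1**2 + x_1*x_2 - x_2**2 - x_1 + x_2 - 1
  leading term x_1**2: no divisor's leading term divides it; move x_1**2 to the remainder.
  leading term x_1*x_2: subtract (-1)·f_2 from x_1*x_2 - x_2**2 - x_1 + x_2 - 1 → -x_2**2 + 1
  leading term x_2**2: no divisor's leading term divides it; move -x_2**2 to the remainder.
  leading term 1: no divisor's leading term divides it; move 1 to the remainder.
  remainder x_1**2 - x_2**2 + 1 ≠ 0; add h_4 = x_1**2 - x_2**2 + 1 to the basis.

The other S-polynomials (S(f_2,h_3), S(f_1,h_4), S(f_2,h_4), S(h_3,h_4)) all reduce to 0 modulo the current basis, so we have a Gröbner basis.
Inter-reduce: drop elements whose leading term is divisible by another's, tail-reduce, and make monic.
Reduced Gröbner basis: {x_2**3 - x_2**2 - x_1 + x_2, x_1**2 - x_2**2 + 1, x_1*x_2 - x_1 + x_2 + 1}.
Label its elements g_1 = x_2**3 - x_2**2 - x_1 + x_2, g_2 = x_1**2 - x_2**2 + 1, g_3 = x_1*x_2 - x_1 + x_2 + 1.

Reduce p = -x_2**3 + x_1*x_2 + x_2**2 + 1 modulo G:
  leading term x_2**3: subtract (-1)·g_1 from -x_2**3 + x_1*x_2 + x_2**2 + 1 → x_1*x_2 - x_1 + x_2 + 1
  leading term x_1*x_2: subtract (1)·g_3 from x_1*x_2 - x_1 + x_2 + 1 → 0
  normal form = 0.
Since the normal form is 0, p ∈ I.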